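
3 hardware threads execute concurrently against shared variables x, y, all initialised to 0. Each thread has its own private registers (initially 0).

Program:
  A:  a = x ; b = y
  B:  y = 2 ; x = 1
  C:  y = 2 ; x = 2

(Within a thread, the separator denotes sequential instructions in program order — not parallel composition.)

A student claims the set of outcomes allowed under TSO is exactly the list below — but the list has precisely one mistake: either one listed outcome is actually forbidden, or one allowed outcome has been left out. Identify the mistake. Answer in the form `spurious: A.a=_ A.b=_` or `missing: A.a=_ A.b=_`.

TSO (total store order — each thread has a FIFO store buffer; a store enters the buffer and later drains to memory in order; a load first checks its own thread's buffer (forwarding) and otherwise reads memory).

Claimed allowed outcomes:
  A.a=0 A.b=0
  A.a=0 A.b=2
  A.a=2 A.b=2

outcome vector order: (A.a,A.b)
[TSO] allowed = {(0,0); (0,2); (1,2); (2,2)}
TSO∖claimed = {(1,2)}

missing: A.a=1 A.b=2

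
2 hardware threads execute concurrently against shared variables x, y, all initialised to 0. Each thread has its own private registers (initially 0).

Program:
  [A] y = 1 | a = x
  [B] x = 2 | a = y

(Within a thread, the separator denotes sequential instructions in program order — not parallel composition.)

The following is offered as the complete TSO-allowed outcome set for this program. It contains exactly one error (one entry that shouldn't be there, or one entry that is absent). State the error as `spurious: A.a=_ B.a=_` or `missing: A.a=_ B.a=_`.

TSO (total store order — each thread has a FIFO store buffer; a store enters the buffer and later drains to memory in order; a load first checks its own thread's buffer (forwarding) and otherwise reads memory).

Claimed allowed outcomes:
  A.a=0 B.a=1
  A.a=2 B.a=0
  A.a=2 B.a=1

outcome vector order: (A.a,B.a)
TSO: 4 outcomes — {00, 01, 20, 21}
TSO∖claimed = {00}

missing: A.a=0 B.a=0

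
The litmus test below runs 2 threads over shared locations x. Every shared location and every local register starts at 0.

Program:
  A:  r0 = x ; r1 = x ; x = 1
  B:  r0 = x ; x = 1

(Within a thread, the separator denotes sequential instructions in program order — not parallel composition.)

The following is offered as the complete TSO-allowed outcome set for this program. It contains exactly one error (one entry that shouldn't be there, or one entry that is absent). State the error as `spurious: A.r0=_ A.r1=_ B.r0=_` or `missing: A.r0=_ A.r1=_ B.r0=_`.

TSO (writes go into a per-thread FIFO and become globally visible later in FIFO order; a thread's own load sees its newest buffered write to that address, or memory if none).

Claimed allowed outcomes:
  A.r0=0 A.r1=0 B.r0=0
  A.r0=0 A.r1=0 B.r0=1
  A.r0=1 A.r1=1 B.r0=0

outcome vector order: (A.r0,A.r1,B.r0)
TSO: 4 outcomes — {<0 0 0>; <0 0 1>; <0 1 0>; <1 1 0>}
TSO∖claimed = {<0 1 0>}

missing: A.r0=0 A.r1=1 B.r0=0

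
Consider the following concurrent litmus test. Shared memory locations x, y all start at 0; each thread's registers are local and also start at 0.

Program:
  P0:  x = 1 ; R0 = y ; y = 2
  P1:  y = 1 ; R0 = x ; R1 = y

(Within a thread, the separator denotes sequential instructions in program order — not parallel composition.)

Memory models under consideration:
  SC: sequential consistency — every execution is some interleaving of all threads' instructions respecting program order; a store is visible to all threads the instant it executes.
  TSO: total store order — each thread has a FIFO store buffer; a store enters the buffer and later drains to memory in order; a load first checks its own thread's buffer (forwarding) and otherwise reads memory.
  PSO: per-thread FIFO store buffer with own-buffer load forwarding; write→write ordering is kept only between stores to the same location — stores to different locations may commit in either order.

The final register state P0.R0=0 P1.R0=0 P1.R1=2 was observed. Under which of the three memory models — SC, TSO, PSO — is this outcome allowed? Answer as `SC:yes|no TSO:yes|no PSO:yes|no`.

SC:no TSO:yes PSO:yes

outcome vector order: (P0.R0,P1.R0,P1.R1)
SC (6): <0 1 1> <0 1 2> <1 0 1> <1 0 2> <1 1 1> <1 1 2>
TSO (8): <0 0 1> <0 0 2> <0 1 1> <0 1 2> <1 0 1> <1 0 2> <1 1 1> <1 1 2>
PSO (8): <0 0 1> <0 0 2> <0 1 1> <0 1 2> <1 0 1> <1 0 2> <1 1 1> <1 1 2>
target <0 0 2> ∈ {TSO,PSO}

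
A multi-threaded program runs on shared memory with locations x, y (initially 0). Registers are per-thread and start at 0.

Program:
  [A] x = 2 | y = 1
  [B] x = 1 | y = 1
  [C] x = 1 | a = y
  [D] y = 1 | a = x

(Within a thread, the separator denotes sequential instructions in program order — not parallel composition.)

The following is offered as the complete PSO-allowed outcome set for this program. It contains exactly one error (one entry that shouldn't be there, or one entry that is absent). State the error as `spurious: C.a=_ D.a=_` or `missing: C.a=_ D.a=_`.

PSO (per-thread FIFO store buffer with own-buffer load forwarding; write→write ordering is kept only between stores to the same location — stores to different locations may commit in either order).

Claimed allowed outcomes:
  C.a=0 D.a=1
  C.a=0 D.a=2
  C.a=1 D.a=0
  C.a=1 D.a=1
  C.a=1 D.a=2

outcome vector order: (C.a,D.a)
PSO: 6 outcomes — {(0,0), (0,1), (0,2), (1,0), (1,1), (1,2)}
PSO∖claimed = {(0,0)}

missing: C.a=0 D.a=0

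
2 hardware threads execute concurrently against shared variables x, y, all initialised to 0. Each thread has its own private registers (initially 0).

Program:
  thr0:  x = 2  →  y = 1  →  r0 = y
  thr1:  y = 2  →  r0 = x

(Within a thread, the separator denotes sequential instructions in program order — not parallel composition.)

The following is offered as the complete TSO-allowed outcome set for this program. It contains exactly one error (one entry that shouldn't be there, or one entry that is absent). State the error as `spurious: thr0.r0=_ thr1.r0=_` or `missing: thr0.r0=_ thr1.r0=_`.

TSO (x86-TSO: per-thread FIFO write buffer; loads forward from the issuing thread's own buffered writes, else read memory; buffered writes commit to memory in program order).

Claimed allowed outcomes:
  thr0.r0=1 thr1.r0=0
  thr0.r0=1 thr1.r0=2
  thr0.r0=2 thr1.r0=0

missing: thr0.r0=2 thr1.r0=2

outcome vector order: (thr0.r0,thr1.r0)
TSO: 4 outcomes — {<1 0>, <1 2>, <2 0>, <2 2>}
TSO∖claimed = {<2 2>}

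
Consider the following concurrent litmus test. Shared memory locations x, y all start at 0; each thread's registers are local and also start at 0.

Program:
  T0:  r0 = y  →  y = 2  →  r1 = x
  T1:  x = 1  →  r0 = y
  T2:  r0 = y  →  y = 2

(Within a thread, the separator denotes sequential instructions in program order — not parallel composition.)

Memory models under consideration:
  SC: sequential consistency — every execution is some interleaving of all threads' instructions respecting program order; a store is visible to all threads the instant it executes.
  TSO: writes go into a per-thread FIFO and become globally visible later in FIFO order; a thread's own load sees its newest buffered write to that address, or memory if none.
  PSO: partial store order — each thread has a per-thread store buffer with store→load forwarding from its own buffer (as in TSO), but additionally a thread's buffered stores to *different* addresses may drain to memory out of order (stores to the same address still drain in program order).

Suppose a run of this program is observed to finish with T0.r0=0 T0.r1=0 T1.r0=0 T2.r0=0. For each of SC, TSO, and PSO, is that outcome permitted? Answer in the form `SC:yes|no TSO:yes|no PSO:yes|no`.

outcome vector order: (T0.r0,T0.r1,T1.r0,T2.r0)
[SC] allowed = {<0 0 2 0>, <0 0 2 2>, <0 1 0 0>, <0 1 0 2>, <0 1 2 0>, <0 1 2 2>, <2 0 2 0>, <2 1 0 0>, <2 1 2 0>}
[TSO] allowed = {<0 0 0 0>, <0 0 0 2>, <0 0 2 0>, <0 0 2 2>, <0 1 0 0>, <0 1 0 2>, <0 1 2 0>, <0 1 2 2>, <2 0 0 0>, <2 0 2 0>, <2 1 0 0>, <2 1 2 0>}
[PSO] allowed = {<0 0 0 0>, <0 0 0 2>, <0 0 2 0>, <0 0 2 2>, <0 1 0 0>, <0 1 0 2>, <0 1 2 0>, <0 1 2 2>, <2 0 0 0>, <2 0 2 0>, <2 1 0 0>, <2 1 2 0>}
target <0 0 0 0> ∈ {TSO,PSO}

SC:no TSO:yes PSO:yes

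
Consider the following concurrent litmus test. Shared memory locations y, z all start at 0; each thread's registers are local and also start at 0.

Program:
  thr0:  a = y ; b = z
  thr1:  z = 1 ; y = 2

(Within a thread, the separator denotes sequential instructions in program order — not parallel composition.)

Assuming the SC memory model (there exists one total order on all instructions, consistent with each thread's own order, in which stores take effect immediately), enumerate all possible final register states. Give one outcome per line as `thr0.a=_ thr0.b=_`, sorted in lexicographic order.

thr0.a=0 thr0.b=0
thr0.a=0 thr0.b=1
thr0.a=2 thr0.b=1

outcome vector order: (thr0.a,thr0.b)
|SC outcomes| = 3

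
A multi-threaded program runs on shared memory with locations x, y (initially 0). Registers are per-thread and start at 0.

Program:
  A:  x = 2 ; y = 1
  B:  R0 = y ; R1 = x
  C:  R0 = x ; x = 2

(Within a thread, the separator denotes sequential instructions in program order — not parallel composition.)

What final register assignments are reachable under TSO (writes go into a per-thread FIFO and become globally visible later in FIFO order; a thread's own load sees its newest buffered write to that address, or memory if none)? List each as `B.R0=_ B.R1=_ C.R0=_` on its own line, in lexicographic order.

B.R0=0 B.R1=0 C.R0=0
B.R0=0 B.R1=0 C.R0=2
B.R0=0 B.R1=2 C.R0=0
B.R0=0 B.R1=2 C.R0=2
B.R0=1 B.R1=2 C.R0=0
B.R0=1 B.R1=2 C.R0=2

outcome vector order: (B.R0,B.R1,C.R0)
|TSO outcomes| = 6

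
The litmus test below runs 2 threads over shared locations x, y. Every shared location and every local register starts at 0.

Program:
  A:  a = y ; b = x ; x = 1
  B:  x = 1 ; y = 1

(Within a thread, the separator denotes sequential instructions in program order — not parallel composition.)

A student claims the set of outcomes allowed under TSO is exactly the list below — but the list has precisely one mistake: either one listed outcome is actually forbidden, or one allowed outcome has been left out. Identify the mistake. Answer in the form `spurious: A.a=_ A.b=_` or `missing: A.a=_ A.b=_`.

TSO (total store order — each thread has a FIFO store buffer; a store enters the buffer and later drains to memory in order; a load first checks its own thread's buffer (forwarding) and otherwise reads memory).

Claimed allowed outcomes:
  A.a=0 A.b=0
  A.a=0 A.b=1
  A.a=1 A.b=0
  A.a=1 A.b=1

spurious: A.a=1 A.b=0

outcome vector order: (A.a,A.b)
[TSO] allowed = {<0 0>; <0 1>; <1 1>}
claimed∖TSO = {<1 0>}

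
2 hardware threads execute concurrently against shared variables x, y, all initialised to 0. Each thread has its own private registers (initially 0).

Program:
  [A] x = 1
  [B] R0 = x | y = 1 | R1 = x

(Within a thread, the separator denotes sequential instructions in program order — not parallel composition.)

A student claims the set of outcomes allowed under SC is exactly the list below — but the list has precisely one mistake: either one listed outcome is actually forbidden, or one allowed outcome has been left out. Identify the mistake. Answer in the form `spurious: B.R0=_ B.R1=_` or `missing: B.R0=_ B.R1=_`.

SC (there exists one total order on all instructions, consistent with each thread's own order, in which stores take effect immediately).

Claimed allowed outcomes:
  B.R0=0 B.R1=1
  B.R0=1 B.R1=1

missing: B.R0=0 B.R1=0

outcome vector order: (B.R0,B.R1)
SC: 3 outcomes — {00; 01; 11}
SC∖claimed = {00}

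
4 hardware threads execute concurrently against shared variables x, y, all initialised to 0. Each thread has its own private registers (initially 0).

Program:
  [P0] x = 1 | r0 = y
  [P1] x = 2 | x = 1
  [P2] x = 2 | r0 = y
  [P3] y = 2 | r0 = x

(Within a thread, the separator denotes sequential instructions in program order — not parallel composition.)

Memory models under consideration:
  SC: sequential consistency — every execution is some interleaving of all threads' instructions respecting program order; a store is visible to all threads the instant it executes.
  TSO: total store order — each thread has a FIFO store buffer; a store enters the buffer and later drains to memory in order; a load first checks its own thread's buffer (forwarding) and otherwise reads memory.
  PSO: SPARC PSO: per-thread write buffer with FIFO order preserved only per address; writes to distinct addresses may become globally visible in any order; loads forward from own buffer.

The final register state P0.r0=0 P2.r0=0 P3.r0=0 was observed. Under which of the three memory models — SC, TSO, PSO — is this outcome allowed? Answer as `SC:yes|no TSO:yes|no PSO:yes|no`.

SC:no TSO:yes PSO:yes

outcome vector order: (P0.r0,P2.r0,P3.r0)
SC (9): (0,0,1); (0,0,2); (0,2,1); (0,2,2); (2,0,1); (2,0,2); (2,2,0); (2,2,1); (2,2,2)
TSO (12): (0,0,0); (0,0,1); (0,0,2); (0,2,0); (0,2,1); (0,2,2); (2,0,0); (2,0,1); (2,0,2); (2,2,0); (2,2,1); (2,2,2)
PSO (12): (0,0,0); (0,0,1); (0,0,2); (0,2,0); (0,2,1); (0,2,2); (2,0,0); (2,0,1); (2,0,2); (2,2,0); (2,2,1); (2,2,2)
target (0,0,0) ∈ {TSO,PSO}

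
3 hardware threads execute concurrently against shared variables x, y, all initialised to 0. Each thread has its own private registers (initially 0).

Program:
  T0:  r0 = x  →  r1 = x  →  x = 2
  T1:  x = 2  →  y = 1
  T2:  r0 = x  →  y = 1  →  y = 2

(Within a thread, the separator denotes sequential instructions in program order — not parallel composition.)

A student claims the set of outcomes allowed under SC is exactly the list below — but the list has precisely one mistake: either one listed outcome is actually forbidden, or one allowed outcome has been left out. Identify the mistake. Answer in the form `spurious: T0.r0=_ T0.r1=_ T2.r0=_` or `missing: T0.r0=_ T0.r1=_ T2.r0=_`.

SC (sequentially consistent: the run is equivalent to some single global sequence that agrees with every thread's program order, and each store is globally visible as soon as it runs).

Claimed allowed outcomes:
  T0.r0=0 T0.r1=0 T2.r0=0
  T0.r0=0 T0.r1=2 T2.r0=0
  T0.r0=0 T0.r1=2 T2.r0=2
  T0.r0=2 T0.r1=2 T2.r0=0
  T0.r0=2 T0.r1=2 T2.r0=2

outcome vector order: (T0.r0,T0.r1,T2.r0)
SC (6): 0/0/0; 0/0/2; 0/2/0; 0/2/2; 2/2/0; 2/2/2
SC∖claimed = {0/0/2}

missing: T0.r0=0 T0.r1=0 T2.r0=2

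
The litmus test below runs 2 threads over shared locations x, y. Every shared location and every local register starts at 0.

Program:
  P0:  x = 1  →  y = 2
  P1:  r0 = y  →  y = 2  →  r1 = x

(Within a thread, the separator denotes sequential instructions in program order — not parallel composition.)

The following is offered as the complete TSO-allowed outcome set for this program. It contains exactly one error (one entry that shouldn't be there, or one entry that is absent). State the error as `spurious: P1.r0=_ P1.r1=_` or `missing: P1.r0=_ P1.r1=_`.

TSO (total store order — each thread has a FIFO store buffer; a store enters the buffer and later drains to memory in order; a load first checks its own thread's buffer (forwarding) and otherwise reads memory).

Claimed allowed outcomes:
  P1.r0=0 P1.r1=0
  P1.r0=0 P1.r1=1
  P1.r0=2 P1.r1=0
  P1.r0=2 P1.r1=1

outcome vector order: (P1.r0,P1.r1)
under TSO → <0 0> <0 1> <2 1>
claimed∖TSO = {<2 0>}

spurious: P1.r0=2 P1.r1=0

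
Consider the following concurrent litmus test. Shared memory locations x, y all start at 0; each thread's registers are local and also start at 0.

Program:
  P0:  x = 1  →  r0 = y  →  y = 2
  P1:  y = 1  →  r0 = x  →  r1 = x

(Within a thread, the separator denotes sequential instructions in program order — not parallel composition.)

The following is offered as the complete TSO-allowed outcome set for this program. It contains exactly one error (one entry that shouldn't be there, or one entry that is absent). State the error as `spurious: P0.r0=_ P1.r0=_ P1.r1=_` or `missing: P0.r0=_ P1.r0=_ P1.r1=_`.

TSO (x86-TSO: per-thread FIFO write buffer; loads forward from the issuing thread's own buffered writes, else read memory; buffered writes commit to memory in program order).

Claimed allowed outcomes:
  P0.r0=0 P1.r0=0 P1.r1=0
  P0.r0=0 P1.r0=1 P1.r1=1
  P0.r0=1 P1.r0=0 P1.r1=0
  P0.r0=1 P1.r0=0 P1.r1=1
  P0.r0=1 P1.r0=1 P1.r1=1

outcome vector order: (P0.r0,P1.r0,P1.r1)
[TSO] allowed = {000, 001, 011, 100, 101, 111}
TSO∖claimed = {001}

missing: P0.r0=0 P1.r0=0 P1.r1=1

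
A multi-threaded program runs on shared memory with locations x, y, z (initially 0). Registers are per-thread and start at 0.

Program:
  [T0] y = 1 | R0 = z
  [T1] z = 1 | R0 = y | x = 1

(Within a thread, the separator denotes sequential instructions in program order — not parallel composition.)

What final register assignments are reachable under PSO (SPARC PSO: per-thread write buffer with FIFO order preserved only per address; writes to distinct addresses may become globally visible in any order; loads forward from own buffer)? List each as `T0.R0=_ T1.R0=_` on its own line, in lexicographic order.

outcome vector order: (T0.R0,T1.R0)
|PSO outcomes| = 4

T0.R0=0 T1.R0=0
T0.R0=0 T1.R0=1
T0.R0=1 T1.R0=0
T0.R0=1 T1.R0=1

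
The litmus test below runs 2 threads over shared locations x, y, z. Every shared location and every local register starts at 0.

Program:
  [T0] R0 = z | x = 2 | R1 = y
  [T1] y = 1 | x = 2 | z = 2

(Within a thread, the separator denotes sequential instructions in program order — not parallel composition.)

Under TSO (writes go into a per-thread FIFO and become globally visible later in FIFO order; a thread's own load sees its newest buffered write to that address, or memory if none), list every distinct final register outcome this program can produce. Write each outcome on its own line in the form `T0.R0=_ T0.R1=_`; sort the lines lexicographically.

T0.R0=0 T0.R1=0
T0.R0=0 T0.R1=1
T0.R0=2 T0.R1=1

outcome vector order: (T0.R0,T0.R1)
|TSO outcomes| = 3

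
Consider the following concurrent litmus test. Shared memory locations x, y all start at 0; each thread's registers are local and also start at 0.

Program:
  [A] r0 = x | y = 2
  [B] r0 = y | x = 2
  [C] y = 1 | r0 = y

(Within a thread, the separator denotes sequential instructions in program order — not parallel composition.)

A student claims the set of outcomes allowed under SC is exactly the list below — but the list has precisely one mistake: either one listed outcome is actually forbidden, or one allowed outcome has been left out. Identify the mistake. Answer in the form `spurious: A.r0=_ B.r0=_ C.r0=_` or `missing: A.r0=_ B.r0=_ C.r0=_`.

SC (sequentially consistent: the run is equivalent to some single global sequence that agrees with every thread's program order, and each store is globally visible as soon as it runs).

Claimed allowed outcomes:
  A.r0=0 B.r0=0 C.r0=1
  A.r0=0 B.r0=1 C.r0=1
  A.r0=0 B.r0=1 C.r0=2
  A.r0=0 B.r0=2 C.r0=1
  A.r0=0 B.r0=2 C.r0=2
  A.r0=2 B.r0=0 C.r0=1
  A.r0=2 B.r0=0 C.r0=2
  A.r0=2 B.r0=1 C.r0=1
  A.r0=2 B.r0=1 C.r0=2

missing: A.r0=0 B.r0=0 C.r0=2

outcome vector order: (A.r0,B.r0,C.r0)
[SC] allowed = {0/0/1 0/0/2 0/1/1 0/1/2 0/2/1 0/2/2 2/0/1 2/0/2 2/1/1 2/1/2}
SC∖claimed = {0/0/2}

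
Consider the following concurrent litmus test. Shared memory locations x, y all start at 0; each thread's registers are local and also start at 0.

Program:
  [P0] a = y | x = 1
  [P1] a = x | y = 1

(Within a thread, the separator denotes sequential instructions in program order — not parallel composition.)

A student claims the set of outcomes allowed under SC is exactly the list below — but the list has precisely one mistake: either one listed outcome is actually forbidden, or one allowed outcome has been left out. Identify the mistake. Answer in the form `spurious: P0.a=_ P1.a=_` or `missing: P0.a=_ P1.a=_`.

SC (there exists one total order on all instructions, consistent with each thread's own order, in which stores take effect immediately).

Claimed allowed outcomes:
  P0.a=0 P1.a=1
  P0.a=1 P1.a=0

outcome vector order: (P0.a,P1.a)
SC: 3 outcomes — {0/0 0/1 1/0}
SC∖claimed = {0/0}

missing: P0.a=0 P1.a=0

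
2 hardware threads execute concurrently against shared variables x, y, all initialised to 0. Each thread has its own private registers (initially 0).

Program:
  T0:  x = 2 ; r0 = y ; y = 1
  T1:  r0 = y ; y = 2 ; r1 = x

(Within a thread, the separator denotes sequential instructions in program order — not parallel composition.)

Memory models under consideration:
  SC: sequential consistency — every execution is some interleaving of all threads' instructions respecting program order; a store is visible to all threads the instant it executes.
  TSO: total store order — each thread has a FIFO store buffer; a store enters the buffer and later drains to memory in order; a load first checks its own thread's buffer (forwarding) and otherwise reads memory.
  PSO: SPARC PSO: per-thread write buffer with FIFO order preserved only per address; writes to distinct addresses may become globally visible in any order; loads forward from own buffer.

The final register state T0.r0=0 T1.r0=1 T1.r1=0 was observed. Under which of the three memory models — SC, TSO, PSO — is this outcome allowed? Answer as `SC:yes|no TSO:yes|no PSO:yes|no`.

SC:no TSO:no PSO:yes

outcome vector order: (T0.r0,T1.r0,T1.r1)
under SC → 0/0/2, 0/1/2, 2/0/0, 2/0/2
under TSO → 0/0/0, 0/0/2, 0/1/2, 2/0/0, 2/0/2
under PSO → 0/0/0, 0/0/2, 0/1/0, 0/1/2, 2/0/0, 2/0/2
target 0/1/0 ∈ {PSO}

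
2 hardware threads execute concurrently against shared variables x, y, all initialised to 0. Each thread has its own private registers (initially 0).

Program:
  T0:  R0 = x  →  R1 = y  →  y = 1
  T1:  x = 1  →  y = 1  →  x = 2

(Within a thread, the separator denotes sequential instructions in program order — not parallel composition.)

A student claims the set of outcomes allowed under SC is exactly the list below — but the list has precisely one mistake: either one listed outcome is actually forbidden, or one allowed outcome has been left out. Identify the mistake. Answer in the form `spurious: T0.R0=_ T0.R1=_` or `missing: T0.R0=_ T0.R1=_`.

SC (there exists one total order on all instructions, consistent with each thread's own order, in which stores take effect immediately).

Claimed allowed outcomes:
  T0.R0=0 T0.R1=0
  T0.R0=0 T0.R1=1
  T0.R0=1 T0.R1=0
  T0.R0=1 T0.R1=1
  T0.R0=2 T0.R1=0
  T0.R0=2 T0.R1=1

spurious: T0.R0=2 T0.R1=0

outcome vector order: (T0.R0,T0.R1)
under SC → <0 0> <0 1> <1 0> <1 1> <2 1>
claimed∖SC = {<2 0>}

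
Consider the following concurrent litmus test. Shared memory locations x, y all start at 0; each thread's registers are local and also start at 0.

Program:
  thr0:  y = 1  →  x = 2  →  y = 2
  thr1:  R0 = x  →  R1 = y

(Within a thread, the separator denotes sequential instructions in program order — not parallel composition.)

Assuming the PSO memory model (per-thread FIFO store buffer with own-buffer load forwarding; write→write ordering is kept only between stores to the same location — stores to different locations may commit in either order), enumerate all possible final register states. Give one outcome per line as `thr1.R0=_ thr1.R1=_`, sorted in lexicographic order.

thr1.R0=0 thr1.R1=0
thr1.R0=0 thr1.R1=1
thr1.R0=0 thr1.R1=2
thr1.R0=2 thr1.R1=0
thr1.R0=2 thr1.R1=1
thr1.R0=2 thr1.R1=2

outcome vector order: (thr1.R0,thr1.R1)
|PSO outcomes| = 6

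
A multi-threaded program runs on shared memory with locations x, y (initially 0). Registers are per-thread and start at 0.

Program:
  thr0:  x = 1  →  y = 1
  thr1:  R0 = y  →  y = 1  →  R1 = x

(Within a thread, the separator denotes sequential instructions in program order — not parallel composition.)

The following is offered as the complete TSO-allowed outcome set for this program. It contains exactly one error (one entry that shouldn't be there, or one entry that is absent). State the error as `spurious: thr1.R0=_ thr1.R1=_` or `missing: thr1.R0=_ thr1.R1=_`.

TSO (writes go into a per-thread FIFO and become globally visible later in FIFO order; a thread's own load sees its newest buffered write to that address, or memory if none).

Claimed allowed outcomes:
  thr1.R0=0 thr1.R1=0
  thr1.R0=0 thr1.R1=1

missing: thr1.R0=1 thr1.R1=1

outcome vector order: (thr1.R0,thr1.R1)
TSO: 3 outcomes — {<0 0>; <0 1>; <1 1>}
TSO∖claimed = {<1 1>}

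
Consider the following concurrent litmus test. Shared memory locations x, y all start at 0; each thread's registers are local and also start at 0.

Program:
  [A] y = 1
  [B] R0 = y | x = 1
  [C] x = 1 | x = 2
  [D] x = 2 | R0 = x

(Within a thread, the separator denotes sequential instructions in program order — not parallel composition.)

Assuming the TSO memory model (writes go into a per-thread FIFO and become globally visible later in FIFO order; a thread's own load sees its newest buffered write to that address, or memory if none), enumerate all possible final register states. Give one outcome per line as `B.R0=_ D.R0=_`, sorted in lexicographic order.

outcome vector order: (B.R0,D.R0)
|TSO outcomes| = 4

B.R0=0 D.R0=1
B.R0=0 D.R0=2
B.R0=1 D.R0=1
B.R0=1 D.R0=2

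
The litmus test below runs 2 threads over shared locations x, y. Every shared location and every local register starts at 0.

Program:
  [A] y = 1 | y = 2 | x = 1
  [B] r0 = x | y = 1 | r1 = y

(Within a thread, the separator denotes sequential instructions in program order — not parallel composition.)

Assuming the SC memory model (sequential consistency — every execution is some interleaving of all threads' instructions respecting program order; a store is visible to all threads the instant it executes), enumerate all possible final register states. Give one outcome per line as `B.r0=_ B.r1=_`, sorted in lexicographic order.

B.r0=0 B.r1=1
B.r0=0 B.r1=2
B.r0=1 B.r1=1

outcome vector order: (B.r0,B.r1)
|SC outcomes| = 3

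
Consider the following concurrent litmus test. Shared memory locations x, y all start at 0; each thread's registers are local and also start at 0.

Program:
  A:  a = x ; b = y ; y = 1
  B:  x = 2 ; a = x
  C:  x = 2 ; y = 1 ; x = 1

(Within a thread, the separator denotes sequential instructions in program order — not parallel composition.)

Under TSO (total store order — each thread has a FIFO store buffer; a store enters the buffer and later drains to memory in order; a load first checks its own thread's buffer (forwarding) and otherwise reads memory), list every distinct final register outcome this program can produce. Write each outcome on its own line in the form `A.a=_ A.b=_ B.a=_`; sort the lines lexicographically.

outcome vector order: (A.a,A.b,B.a)
|TSO outcomes| = 10

A.a=0 A.b=0 B.a=1
A.a=0 A.b=0 B.a=2
A.a=0 A.b=1 B.a=1
A.a=0 A.b=1 B.a=2
A.a=1 A.b=1 B.a=1
A.a=1 A.b=1 B.a=2
A.a=2 A.b=0 B.a=1
A.a=2 A.b=0 B.a=2
A.a=2 A.b=1 B.a=1
A.a=2 A.b=1 B.a=2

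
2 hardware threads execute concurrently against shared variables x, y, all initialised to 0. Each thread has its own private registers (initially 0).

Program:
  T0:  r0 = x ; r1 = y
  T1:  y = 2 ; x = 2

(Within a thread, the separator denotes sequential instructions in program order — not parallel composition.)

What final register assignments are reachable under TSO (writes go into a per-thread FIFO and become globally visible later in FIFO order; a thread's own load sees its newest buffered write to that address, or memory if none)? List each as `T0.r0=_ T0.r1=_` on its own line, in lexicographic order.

T0.r0=0 T0.r1=0
T0.r0=0 T0.r1=2
T0.r0=2 T0.r1=2

outcome vector order: (T0.r0,T0.r1)
|TSO outcomes| = 3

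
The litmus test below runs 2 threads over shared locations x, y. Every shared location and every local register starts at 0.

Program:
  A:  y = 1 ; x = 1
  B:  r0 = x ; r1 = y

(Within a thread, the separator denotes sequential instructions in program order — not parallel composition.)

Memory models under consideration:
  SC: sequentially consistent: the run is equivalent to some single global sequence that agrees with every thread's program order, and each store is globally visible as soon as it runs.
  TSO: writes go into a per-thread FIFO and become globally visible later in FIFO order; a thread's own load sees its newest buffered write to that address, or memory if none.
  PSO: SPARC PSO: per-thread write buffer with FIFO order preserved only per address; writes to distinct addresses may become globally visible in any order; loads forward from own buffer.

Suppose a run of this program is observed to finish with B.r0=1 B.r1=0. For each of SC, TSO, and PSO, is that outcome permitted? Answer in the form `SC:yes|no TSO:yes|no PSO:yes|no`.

SC:no TSO:no PSO:yes

outcome vector order: (B.r0,B.r1)
SC: 3 outcomes — {(0,0) (0,1) (1,1)}
TSO: 3 outcomes — {(0,0) (0,1) (1,1)}
PSO: 4 outcomes — {(0,0) (0,1) (1,0) (1,1)}
target (1,0) ∈ {PSO}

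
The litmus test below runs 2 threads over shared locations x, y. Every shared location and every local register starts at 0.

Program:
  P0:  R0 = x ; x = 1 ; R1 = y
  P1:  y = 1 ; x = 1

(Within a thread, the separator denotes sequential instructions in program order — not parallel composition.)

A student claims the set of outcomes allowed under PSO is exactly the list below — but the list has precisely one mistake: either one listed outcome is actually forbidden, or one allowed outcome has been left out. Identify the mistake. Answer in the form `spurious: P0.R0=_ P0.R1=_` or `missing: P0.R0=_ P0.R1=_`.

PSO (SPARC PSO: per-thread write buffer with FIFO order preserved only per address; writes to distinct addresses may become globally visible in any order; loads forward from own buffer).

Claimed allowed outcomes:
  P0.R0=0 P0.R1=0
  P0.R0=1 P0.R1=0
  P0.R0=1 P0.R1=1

missing: P0.R0=0 P0.R1=1

outcome vector order: (P0.R0,P0.R1)
[PSO] allowed = {0/0 0/1 1/0 1/1}
PSO∖claimed = {0/1}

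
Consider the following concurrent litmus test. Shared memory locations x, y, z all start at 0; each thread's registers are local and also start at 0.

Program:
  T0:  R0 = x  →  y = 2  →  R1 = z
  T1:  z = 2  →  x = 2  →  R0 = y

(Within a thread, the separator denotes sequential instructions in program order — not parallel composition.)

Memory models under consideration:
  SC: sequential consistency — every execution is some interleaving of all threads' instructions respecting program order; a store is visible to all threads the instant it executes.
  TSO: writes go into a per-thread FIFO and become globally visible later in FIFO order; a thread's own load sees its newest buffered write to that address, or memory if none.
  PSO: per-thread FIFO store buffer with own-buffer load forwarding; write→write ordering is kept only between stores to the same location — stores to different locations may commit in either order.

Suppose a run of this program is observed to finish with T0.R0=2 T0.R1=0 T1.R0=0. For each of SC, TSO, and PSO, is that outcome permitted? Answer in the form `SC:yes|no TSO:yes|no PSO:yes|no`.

outcome vector order: (T0.R0,T0.R1,T1.R0)
[SC] allowed = {(0,0,2) (0,2,0) (0,2,2) (2,2,0) (2,2,2)}
[TSO] allowed = {(0,0,0) (0,0,2) (0,2,0) (0,2,2) (2,2,0) (2,2,2)}
[PSO] allowed = {(0,0,0) (0,0,2) (0,2,0) (0,2,2) (2,0,0) (2,0,2) (2,2,0) (2,2,2)}
target (2,0,0) ∈ {PSO}

SC:no TSO:no PSO:yes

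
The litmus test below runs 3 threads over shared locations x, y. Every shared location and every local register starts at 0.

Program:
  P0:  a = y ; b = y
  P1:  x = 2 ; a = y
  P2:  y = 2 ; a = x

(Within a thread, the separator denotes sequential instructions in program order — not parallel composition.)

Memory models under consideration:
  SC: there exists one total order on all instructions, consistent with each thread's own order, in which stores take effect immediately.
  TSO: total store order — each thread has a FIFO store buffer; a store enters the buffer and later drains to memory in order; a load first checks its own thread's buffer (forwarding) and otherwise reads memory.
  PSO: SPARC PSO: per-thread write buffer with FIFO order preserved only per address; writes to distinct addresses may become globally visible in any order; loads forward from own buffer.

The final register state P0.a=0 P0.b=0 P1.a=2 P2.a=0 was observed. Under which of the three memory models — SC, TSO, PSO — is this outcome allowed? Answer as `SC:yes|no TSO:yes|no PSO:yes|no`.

SC:yes TSO:yes PSO:yes

outcome vector order: (P0.a,P0.b,P1.a,P2.a)
[SC] allowed = {0/0/0/2 0/0/2/0 0/0/2/2 0/2/0/2 0/2/2/0 0/2/2/2 2/2/0/2 2/2/2/0 2/2/2/2}
[TSO] allowed = {0/0/0/0 0/0/0/2 0/0/2/0 0/0/2/2 0/2/0/0 0/2/0/2 0/2/2/0 0/2/2/2 2/2/0/0 2/2/0/2 2/2/2/0 2/2/2/2}
[PSO] allowed = {0/0/0/0 0/0/0/2 0/0/2/0 0/0/2/2 0/2/0/0 0/2/0/2 0/2/2/0 0/2/2/2 2/2/0/0 2/2/0/2 2/2/2/0 2/2/2/2}
target 0/0/2/0 ∈ {SC,TSO,PSO}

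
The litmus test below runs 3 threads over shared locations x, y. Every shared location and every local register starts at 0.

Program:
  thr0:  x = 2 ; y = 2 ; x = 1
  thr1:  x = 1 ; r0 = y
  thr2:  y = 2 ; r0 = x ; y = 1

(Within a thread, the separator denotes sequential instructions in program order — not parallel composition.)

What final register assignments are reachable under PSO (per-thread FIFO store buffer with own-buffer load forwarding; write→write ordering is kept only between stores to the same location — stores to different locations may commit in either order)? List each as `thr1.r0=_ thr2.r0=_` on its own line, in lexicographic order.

thr1.r0=0 thr2.r0=0
thr1.r0=0 thr2.r0=1
thr1.r0=0 thr2.r0=2
thr1.r0=1 thr2.r0=0
thr1.r0=1 thr2.r0=1
thr1.r0=1 thr2.r0=2
thr1.r0=2 thr2.r0=0
thr1.r0=2 thr2.r0=1
thr1.r0=2 thr2.r0=2

outcome vector order: (thr1.r0,thr2.r0)
|PSO outcomes| = 9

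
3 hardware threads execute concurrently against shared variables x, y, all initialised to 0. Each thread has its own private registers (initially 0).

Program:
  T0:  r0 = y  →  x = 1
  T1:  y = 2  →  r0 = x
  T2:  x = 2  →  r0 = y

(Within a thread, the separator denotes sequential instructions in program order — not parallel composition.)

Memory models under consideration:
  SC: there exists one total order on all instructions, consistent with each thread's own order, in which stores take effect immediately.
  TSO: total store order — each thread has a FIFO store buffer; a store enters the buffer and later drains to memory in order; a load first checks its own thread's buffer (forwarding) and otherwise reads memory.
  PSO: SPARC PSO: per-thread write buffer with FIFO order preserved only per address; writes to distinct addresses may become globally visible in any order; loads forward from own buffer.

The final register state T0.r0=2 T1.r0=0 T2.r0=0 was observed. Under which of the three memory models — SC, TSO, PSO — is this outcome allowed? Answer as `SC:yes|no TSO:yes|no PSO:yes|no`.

outcome vector order: (T0.r0,T1.r0,T2.r0)
SC (10): <0 0 2>; <0 1 0>; <0 1 2>; <0 2 0>; <0 2 2>; <2 0 2>; <2 1 0>; <2 1 2>; <2 2 0>; <2 2 2>
TSO (12): <0 0 0>; <0 0 2>; <0 1 0>; <0 1 2>; <0 2 0>; <0 2 2>; <2 0 0>; <2 0 2>; <2 1 0>; <2 1 2>; <2 2 0>; <2 2 2>
PSO (12): <0 0 0>; <0 0 2>; <0 1 0>; <0 1 2>; <0 2 0>; <0 2 2>; <2 0 0>; <2 0 2>; <2 1 0>; <2 1 2>; <2 2 0>; <2 2 2>
target <2 0 0> ∈ {TSO,PSO}

SC:no TSO:yes PSO:yes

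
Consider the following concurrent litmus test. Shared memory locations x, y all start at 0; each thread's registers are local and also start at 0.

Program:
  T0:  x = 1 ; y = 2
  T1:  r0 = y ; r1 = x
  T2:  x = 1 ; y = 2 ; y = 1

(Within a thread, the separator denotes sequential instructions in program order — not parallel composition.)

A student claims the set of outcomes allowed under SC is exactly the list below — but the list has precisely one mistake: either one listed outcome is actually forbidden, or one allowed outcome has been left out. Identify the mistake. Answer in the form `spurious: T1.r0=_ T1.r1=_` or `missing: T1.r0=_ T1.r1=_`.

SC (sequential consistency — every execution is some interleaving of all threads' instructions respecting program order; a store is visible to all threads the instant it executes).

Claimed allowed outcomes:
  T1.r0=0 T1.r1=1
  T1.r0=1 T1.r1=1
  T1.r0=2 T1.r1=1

missing: T1.r0=0 T1.r1=0

outcome vector order: (T1.r0,T1.r1)
[SC] allowed = {0/0; 0/1; 1/1; 2/1}
SC∖claimed = {0/0}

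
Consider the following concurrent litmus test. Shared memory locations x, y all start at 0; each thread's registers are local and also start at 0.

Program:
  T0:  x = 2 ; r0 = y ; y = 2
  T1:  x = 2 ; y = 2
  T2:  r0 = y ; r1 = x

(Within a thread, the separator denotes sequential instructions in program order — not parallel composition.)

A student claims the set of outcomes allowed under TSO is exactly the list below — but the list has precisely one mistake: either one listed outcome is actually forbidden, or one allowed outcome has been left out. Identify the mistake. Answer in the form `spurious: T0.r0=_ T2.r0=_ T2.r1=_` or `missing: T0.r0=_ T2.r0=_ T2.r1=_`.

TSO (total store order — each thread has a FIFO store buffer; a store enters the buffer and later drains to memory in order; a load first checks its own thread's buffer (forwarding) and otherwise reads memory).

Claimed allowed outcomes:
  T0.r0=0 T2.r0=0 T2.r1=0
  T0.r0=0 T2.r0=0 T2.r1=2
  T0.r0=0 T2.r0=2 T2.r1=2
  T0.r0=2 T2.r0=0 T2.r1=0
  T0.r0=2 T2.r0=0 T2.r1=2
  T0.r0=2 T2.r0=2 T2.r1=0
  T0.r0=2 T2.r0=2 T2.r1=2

outcome vector order: (T0.r0,T2.r0,T2.r1)
TSO (6): 000; 002; 022; 200; 202; 222
claimed∖TSO = {220}

spurious: T0.r0=2 T2.r0=2 T2.r1=0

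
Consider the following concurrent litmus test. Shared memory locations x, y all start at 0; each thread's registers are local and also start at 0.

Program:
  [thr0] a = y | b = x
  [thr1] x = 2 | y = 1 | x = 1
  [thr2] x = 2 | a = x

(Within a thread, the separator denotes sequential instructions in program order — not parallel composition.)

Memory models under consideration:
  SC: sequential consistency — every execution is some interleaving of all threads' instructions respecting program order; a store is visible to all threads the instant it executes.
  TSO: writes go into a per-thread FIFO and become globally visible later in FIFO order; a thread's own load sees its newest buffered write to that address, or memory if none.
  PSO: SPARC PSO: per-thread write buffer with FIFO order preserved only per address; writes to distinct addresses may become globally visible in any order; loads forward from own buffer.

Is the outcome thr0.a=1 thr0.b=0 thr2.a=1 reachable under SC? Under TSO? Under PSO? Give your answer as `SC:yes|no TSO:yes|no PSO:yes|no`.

outcome vector order: (thr0.a,thr0.b,thr2.a)
[SC] allowed = {<0 0 1> <0 0 2> <0 1 1> <0 1 2> <0 2 1> <0 2 2> <1 1 1> <1 1 2> <1 2 1> <1 2 2>}
[TSO] allowed = {<0 0 1> <0 0 2> <0 1 1> <0 1 2> <0 2 1> <0 2 2> <1 1 1> <1 1 2> <1 2 1> <1 2 2>}
[PSO] allowed = {<0 0 1> <0 0 2> <0 1 1> <0 1 2> <0 2 1> <0 2 2> <1 0 1> <1 0 2> <1 1 1> <1 1 2> <1 2 1> <1 2 2>}
target <1 0 1> ∈ {PSO}

SC:no TSO:no PSO:yes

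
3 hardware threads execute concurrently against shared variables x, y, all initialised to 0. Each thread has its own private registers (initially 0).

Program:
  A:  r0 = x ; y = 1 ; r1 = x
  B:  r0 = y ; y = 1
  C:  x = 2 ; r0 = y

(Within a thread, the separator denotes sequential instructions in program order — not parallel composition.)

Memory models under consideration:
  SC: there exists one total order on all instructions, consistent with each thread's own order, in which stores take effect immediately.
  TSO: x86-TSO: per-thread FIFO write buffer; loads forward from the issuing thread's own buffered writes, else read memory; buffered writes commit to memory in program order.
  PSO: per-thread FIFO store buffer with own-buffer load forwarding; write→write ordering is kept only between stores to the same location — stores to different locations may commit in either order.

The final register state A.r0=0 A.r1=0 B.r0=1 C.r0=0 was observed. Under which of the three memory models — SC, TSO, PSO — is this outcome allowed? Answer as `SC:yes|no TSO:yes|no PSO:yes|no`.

SC:no TSO:yes PSO:yes

outcome vector order: (A.r0,A.r1,B.r0,C.r0)
SC: 10 outcomes — {<0 0 0 1> <0 0 1 1> <0 2 0 0> <0 2 0 1> <0 2 1 0> <0 2 1 1> <2 2 0 0> <2 2 0 1> <2 2 1 0> <2 2 1 1>}
TSO: 12 outcomes — {<0 0 0 0> <0 0 0 1> <0 0 1 0> <0 0 1 1> <0 2 0 0> <0 2 0 1> <0 2 1 0> <0 2 1 1> <2 2 0 0> <2 2 0 1> <2 2 1 0> <2 2 1 1>}
PSO: 12 outcomes — {<0 0 0 0> <0 0 0 1> <0 0 1 0> <0 0 1 1> <0 2 0 0> <0 2 0 1> <0 2 1 0> <0 2 1 1> <2 2 0 0> <2 2 0 1> <2 2 1 0> <2 2 1 1>}
target <0 0 1 0> ∈ {TSO,PSO}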